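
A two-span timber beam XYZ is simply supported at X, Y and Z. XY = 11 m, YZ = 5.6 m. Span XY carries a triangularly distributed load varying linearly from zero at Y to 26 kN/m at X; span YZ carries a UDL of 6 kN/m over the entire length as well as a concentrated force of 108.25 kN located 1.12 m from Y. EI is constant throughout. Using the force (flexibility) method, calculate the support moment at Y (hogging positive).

Take M_Y as the redundant. Released structure: two simple spans XY and YZ with a hinge at Y.
Rotations at Y on the released spans (each span's end-slope, ×1/EI):
  span XY: triangular load, peak 26: 7w₀L³/(360EI) = 672.9/EI
  span YZ: UDL 6: wL³/(24EI) = 43.9/EI
  span YZ: point load 108.25 at a = 1.12: Pab(L + b)/(6LEI) = 162.9/EI
  relative rotation θ_0 = (672.9 + 206.9)/EI = 879.7/EI
A unit hogging moment at Y produces rotation L₁/(3EI) + L₂/(3EI) = 5.533/EI.
Slope continuity at Y: θ_0 = M_Y·5.533/EI, so M_Y = 879.7/5.533 = 159 kN·m (hogging).

M_Y = 159 kN·m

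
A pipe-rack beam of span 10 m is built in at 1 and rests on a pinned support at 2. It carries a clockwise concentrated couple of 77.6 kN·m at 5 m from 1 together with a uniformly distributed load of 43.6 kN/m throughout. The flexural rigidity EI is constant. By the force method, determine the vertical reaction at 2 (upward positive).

Remove the prop at 2; the released (primary) structure is a cantilever built in at 1.
Primary-structure tip deflection at 2 by superposition:
  clockwise couple 77.6 at a = 5: M₀a(2L − a)/(2EI) = 2910/EI
  UDL 43.6: wL⁴/(8EI) = 54500/EI
  δ_0 = 57410/EI
Tip deflection under a unit load at 2: L³/(3EI) = 333.3/EI.
The prop prevents deflection at 2: R_2 = δ_0/δ_{22} = 57410/333.3 = 172.2 kN.

R_2 = 172.2 kN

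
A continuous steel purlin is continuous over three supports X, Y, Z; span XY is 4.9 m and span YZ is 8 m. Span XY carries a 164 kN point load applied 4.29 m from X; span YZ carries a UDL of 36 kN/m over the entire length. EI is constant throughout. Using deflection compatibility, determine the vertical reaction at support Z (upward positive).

Take M_Y as the redundant. Released structure: two simple spans XY and YZ with a hinge at Y.
End slopes at the hinge Y, treating each span as simply supported:
  span XY: point load 164 at a = 4.29: Pab(L + a)/(6LEI) = 134.2/EI
  span YZ: UDL 36: wL³/(24EI) = 768/EI
  relative rotation θ_0 = (134.2 + 768)/EI = 902.2/EI
A unit hogging moment at Y produces rotation L₁/(3EI) + L₂/(3EI) = 4.3/EI.
Slope continuity at Y: θ_0 = M_Y·4.3/EI, so M_Y = 902.2/4.3 = 209.8 kN·m (hogging).
Span YZ, ΣM about Z: R_Y^{YZ}·8 = 1152 + 209.8, so R_Y^{YZ} = 170.2 kN and R_Z = 288 − 170.2 = 117.8 kN.

R_Z = 117.8 kN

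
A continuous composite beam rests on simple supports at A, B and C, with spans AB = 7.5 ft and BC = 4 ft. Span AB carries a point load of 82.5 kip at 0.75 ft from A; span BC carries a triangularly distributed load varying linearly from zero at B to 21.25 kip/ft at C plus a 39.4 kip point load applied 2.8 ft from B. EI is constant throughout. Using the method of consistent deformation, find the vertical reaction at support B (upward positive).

R_B = 47.41 kip

Release continuity at B by inserting a hinge; the redundant is the internal moment M_B. The primary structure is two simply-supported spans AB and BC.
Rotations at B on the released spans (each span's end-slope, ×1/EI):
  span AB: point load 82.5 at a = 0.75: Pab(L + a)/(6LEI) = 76.57/EI
  span BC: triangular load, peak 21.25: 7w₀L³/(360EI) = 26.44/EI
  span BC: point load 39.4 at a = 2.8: Pab(L + b)/(6LEI) = 28.68/EI
  relative rotation θ_0 = (76.57 + 55.13)/EI = 131.7/EI
A unit hogging moment at B produces rotation L₁/(3EI) + L₂/(3EI) = 3.833/EI.
Slope continuity at B: θ_0 = M_B·3.833/EI, so M_B = 131.7/3.833 = 34.36 kip·ft (hogging).
Span AB, ΣM about A with M_B applied at B: R_B^{AB}·7.5 = 61.88 + 34.36, so R_B^{AB} = 12.83 kip and R_A = 82.5 − 12.83 = 69.67 kip.
Span BC, ΣM about C: R_B^{BC}·4 = 103.9 + 34.36, so R_B^{BC} = 34.58 kip and R_C = 81.9 − 34.58 = 47.32 kip.
R_B = 12.83 + 34.58 = 47.41 kip.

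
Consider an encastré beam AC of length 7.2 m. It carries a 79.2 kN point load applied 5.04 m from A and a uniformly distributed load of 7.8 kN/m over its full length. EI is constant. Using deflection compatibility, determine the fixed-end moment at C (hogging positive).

Release both end moments; the primary structure is a simply-supported span AC with redundants M_A and M_C.
End rotations of the released simple span under the applied load (×1/EI):
  at A: point load 79.2 at a = 5.04: Pab(L + b)/(6LEI) = 186.8/EI
  at C: point load 79.2 at a = 5.04: Pab(L + a)/(6LEI) = 244.3/EI
  at A: UDL 7.8: wL³/(24EI) = 121.3/EI
  at C: UDL 7.8: wL³/(24EI) = 121.3/EI
  θ_A0 = 308.1/EI,  θ_C0 = 365.6/EI
Flexibility coefficients: a unit moment at one end gives L/(3EI) there and L/(6EI) at the far end, so f₁₁ = f₂₂ = 2.4/EI and f₁₂ = f₂₁ = 1.2/EI.
Compatibility — zero rotation at each built-in end:
  2.4 M_A + 1.2 M_C = 308.1
  1.2 M_A + 2.4 M_C = 365.6
Solving the pair gives M_A = 69.62 kN·m and M_C = 117.5 kN·m (hogging).

M_C = 117.5 kN·m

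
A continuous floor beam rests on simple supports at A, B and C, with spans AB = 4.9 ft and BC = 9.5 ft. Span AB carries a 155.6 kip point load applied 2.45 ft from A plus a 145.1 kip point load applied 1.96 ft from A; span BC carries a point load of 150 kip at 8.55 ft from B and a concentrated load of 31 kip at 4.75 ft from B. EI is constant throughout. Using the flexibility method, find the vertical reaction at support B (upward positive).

Take M_B as the redundant. Released structure: two simple spans AB and BC with a hinge at B.
Rotations at B on the released spans (each span's end-slope, ×1/EI):
  span AB: point load 155.6 at a = 2.45: Pab(L + a)/(6LEI) = 233.5/EI
  span AB: point load 145.1 at a = 1.96: Pab(L + a)/(6LEI) = 195.1/EI
  span BC: point load 150 at a = 8.55: Pab(L + b)/(6LEI) = 223.4/EI
  span BC: point load 31 at a = 4.75: Pab(L + b)/(6LEI) = 174.9/EI
  relative rotation θ_0 = (428.6 + 398.2)/EI = 826.8/EI
A unit hogging moment at B produces rotation L₁/(3EI) + L₂/(3EI) = 4.8/EI.
Compatibility: M_B·(L₁+L₂)/(3EI) = θ_0, giving M_B = 172.3 kip·ft (hogging).
Span AB, ΣM about A with M_B applied at B: R_B^{AB}·4.9 = 665.6 + 172.3, so R_B^{AB} = 171 kip and R_A = 300.7 − 171 = 129.7 kip.
Span BC, ΣM about C: R_B^{BC}·9.5 = 289.8 + 172.3, so R_B^{BC} = 48.63 kip and R_C = 181 − 48.63 = 132.4 kip.
R_B = 171 + 48.63 = 219.6 kip.

R_B = 219.6 kip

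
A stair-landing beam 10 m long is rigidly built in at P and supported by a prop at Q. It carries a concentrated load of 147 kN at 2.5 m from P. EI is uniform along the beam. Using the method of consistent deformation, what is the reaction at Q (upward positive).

R_Q = 12.63 kN

Release the roller at Q. Primary structure: cantilever fixed at P.
Deflection at Q on the released cantilever, summing each load's contribution:
  point load 147 at a = 2.5: Pa²(3L − a)/(6EI) = 4211/EI
Flexibility coefficient — unit upward force at Q: δ_{QQ} = L³/(3EI) = 333.3/EI.
The prop prevents deflection at Q: R_Q = δ_0/δ_{QQ} = 4211/333.3 = 12.63 kN.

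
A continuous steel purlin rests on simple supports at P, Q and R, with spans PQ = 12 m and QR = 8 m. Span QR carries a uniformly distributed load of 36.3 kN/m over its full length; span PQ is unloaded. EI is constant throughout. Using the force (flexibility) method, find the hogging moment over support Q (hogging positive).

M_Q = 116.2 kN·m

Release continuity at Q by inserting a hinge; the redundant is the internal moment M_Q. The primary structure is two simply-supported spans PQ and QR.
End slopes at the hinge Q, treating each span as simply supported:
  span QR: UDL 36.3: wL³/(24EI) = 774.4/EI
  relative rotation θ_0 = (0 + 774.4)/EI = 774.4/EI
A unit hogging moment at Q produces rotation L₁/(3EI) + L₂/(3EI) = 6.667/EI.
Compatibility: M_Q·(L₁+L₂)/(3EI) = θ_0, giving M_Q = 116.2 kN·m (hogging).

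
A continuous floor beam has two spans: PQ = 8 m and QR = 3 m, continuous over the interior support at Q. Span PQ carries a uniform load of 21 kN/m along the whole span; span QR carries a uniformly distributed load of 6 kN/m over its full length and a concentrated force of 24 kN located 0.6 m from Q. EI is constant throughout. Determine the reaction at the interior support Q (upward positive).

Take M_Q as the redundant. Released structure: two simple spans PQ and QR with a hinge at Q.
End slopes at the hinge Q, treating each span as simply supported:
  span PQ: UDL 21: wL³/(24EI) = 448/EI
  span QR: UDL 6: wL³/(24EI) = 6.75/EI
  span QR: point load 24 at a = 0.6: Pab(L + b)/(6LEI) = 10.37/EI
  relative rotation θ_0 = (448 + 17.12)/EI = 465.1/EI
A unit hogging moment at Q produces rotation L₁/(3EI) + L₂/(3EI) = 3.667/EI.
Compatibility: M_Q·(L₁+L₂)/(3EI) = θ_0, giving M_Q = 126.9 kN·m (hogging).
Span PQ, ΣM about P with M_Q applied at Q: R_Q^{PQ}·8 = 672 + 126.9, so R_Q^{PQ} = 99.86 kN and R_P = 168 − 99.86 = 68.14 kN.
Span QR, ΣM about R: R_Q^{QR}·3 = 84.6 + 126.9, so R_Q^{QR} = 70.48 kN and R_R = 42 − 70.48 = -28.48 kN.
R_Q = 99.86 + 70.48 = 170.3 kN.

R_Q = 170.3 kN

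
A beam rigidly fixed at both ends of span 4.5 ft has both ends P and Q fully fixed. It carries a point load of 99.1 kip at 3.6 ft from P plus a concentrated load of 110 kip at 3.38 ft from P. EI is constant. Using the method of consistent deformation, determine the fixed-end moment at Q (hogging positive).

Release both end moments; the primary structure is a simply-supported span PQ with redundants M_P and M_Q.
Simple-span end rotations at P and Q under the given loads:
  at P: point load 99.1 at a = 3.6: Pab(L + b)/(6LEI) = 64.22/EI
  at Q: point load 99.1 at a = 3.6: Pab(L + a)/(6LEI) = 96.33/EI
  at P: point load 110 at a = 3.38: Pab(L + b)/(6LEI) = 86.68/EI
  at Q: point load 110 at a = 3.38: Pab(L + a)/(6LEI) = 121.5/EI
  θ_P0 = 150.9/EI,  θ_Q0 = 217.9/EI
Flexibility coefficients: a unit moment at one end gives L/(3EI) there and L/(6EI) at the far end, so f₁₁ = f₂₂ = 1.5/EI and f₁₂ = f₂₁ = 0.75/EI.
Compatibility — zero rotation at each built-in end:
  1.5 M_P + 0.75 M_Q = 150.9
  0.75 M_P + 1.5 M_Q = 217.9
Solving the pair gives M_P = 37.3 kip·ft and M_Q = 126.6 kip·ft (hogging).

M_Q = 126.6 kip·ft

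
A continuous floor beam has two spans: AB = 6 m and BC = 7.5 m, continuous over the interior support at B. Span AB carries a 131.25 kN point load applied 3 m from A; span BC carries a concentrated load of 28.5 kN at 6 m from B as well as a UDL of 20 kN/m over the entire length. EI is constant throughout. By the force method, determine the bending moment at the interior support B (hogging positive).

Take M_B as the redundant. Released structure: two simple spans AB and BC with a hinge at B.
Discontinuity in slope at B on the released structure — sum the simple-span end rotations:
  span AB: point load 131.25 at a = 3: Pab(L + a)/(6LEI) = 295.3/EI
  span BC: point load 28.5 at a = 6: Pab(L + b)/(6LEI) = 51.3/EI
  span BC: UDL 20: wL³/(24EI) = 351.6/EI
  relative rotation θ_0 = (295.3 + 402.9)/EI = 698.2/EI
A unit hogging moment at B produces rotation L₁/(3EI) + L₂/(3EI) = 4.5/EI.
Compatibility: M_B·(L₁+L₂)/(3EI) = θ_0, giving M_B = 155.2 kN·m (hogging).

M_B = 155.2 kN·m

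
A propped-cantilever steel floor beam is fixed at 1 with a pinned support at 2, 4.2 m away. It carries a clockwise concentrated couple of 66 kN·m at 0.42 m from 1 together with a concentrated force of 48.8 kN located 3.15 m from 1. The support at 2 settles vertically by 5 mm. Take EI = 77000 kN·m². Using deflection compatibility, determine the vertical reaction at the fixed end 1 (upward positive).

Remove the prop at 2; the released (primary) structure is a cantilever built in at 1.
Free-end deflection of the primary structure under the applied loading (downward +):
  clockwise couple 66 at a = 0.42: M₀a(2L − a)/(2EI) = 110.6/EI
  point load 48.8 at a = 3.15: Pa²(3L − a)/(6EI) = 762.6/EI
  δ_0 = 873.2/EI
Tip deflection under a unit load at 2: L³/(3EI) = 24.7/EI.
With EI = 77000 kN·m²: δ_0 = 0.011341 m and δ_{22} = 0.000321 m/kN.
Compatibility — the beam at 2 must follow the support down by 0.005 m: δ_0 − R_2·δ_{22} = 0.005, so R_2 = (0.011341 − 0.005)/0.000321 = 19.77 kN.
Vertical equilibrium: R_1 = ΣP − R_2 = 48.8 − 19.77 = 29.03 kN.

R_1 = 29.03 kN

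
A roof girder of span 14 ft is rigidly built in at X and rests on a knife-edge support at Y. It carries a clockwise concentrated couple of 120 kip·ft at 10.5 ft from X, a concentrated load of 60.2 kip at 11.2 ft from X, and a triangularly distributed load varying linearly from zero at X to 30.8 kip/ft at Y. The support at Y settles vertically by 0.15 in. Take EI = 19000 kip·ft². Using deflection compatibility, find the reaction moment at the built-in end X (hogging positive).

Release the roller at Y. Primary structure: cantilever fixed at X.
Free-end deflection of the primary structure under the applied loading (downward +):
  clockwise couple 120 at a = 10.5: M₀a(2L − a)/(2EI) = 11025/EI
  point load 60.2 at a = 11.2: Pa²(3L − a)/(6EI) = 38764/EI
  triangular load, peak 30.8 at the free end: 11w₀L⁴/(120EI) = 108461/EI
  δ_0 = 158250/EI
Tip deflection under a unit load at Y: L³/(3EI) = 914.7/EI.
With EI = 19000 kip·ft²: δ_0 = 8.329 ft and δ_{YY} = 0.04814 ft/kip.
Compatibility — the beam at Y must follow the support down by 0.0125 ft: δ_0 − R_Y·δ_{YY} = 0.0125, so R_Y = (8.329 − 0.0125)/0.04814 = 172.8 kip.
Moment equilibrium about X: M_X = Σ(load moments about X) − R_Y·L = 2807 − 172.8×14 = 387.9 kip·ft.

M_X = 387.9 kip·ft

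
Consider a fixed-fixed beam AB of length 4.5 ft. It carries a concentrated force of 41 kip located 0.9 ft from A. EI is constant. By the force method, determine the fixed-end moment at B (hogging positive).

Take the two fixed-end moments M_A, M_B as redundants; the released structure is the simple span AB.
End rotations of the released simple span under the applied load (×1/EI):
  at A: point load 41 at a = 0.9: Pab(L + b)/(6LEI) = 39.85/EI
  at B: point load 41 at a = 0.9: Pab(L + a)/(6LEI) = 26.57/EI
  θ_A0 = 39.85/EI,  θ_B0 = 26.57/EI
Flexibility coefficients: a unit moment at one end gives L/(3EI) there and L/(6EI) at the far end, so f₁₁ = f₂₂ = 1.5/EI and f₁₂ = f₂₁ = 0.75/EI.
Compatibility — zero rotation at each built-in end:
  1.5 M_A + 0.75 M_B = 39.85
  0.75 M_A + 1.5 M_B = 26.57
Solving the pair gives M_A = 23.62 kip·ft and M_B = 5.904 kip·ft (hogging).

M_B = 5.904 kip·ft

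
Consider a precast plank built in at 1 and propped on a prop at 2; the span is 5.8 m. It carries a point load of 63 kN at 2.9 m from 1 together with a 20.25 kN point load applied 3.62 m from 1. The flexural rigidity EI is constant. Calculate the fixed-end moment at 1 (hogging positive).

M_1 = 87.47 kN·m

Remove the prop at 2; the released (primary) structure is a cantilever built in at 1.
Downward deflection at the released point 2 due to the loads:
  point load 63 at a = 2.9: Pa²(3L − a)/(6EI) = 1280/EI
  point load 20.25 at a = 3.62: Pa²(3L − a)/(6EI) = 609.5/EI
  δ_0 = 1890/EI
Flexibility coefficient — unit upward force at 2: δ_{22} = L³/(3EI) = 65.04/EI.
Compatibility at 2: δ_0 − R_2·δ_{22} = 0, so R_2 = 1890/65.04 = 29.06 kN.
Moment equilibrium about 1: M_1 = Σ(load moments about 1) − R_2·L = 256 − 29.06×5.8 = 87.47 kN·m.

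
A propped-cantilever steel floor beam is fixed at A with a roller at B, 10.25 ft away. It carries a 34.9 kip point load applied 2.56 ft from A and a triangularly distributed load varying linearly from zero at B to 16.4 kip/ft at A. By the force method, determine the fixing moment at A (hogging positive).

Choose R_B as the redundant. The primary structure is the cantilever fixed at A.
Free-end deflection of the primary structure under the applied loading (downward +):
  point load 34.9 at a = 2.56: Pa²(3L − a)/(6EI) = 1075/EI
  triangular load, peak 16.4 at the fixed end: w₀L⁴/(30EI) = 6034/EI
  δ_0 = 7109/EI
Flexibility coefficient — unit upward force at B: δ_{BB} = L³/(3EI) = 359/EI.
The prop prevents deflection at B: R_B = δ_0/δ_{BB} = 7109/359 = 19.8 kip.
Moment equilibrium about A: M_A = Σ(load moments about A) − R_B·L = 376.5 − 19.8×10.25 = 173.5 kip·ft.

M_A = 173.5 kip·ft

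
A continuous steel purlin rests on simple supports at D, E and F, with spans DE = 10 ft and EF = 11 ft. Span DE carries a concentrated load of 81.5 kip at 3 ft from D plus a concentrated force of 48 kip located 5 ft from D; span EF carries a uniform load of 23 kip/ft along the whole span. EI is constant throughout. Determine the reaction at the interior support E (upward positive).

Release continuity at E by inserting a hinge; the redundant is the internal moment M_E. The primary structure is two simply-supported spans DE and EF.
End slopes at the hinge E, treating each span as simply supported:
  span DE: point load 81.5 at a = 3: Pab(L + a)/(6LEI) = 370.8/EI
  span DE: point load 48 at a = 5: Pab(L + a)/(6LEI) = 300/EI
  span EF: UDL 23: wL³/(24EI) = 1276/EI
  relative rotation θ_0 = (670.8 + 1276)/EI = 1946/EI
A unit hogging moment at E produces rotation L₁/(3EI) + L₂/(3EI) = 7/EI.
Slope continuity at E: θ_0 = M_E·7/EI, so M_E = 1946/7 = 278.1 kip·ft (hogging).
Span DE, ΣM about D with M_E applied at E: R_E^{DE}·10 = 484.5 + 278.1, so R_E^{DE} = 76.26 kip and R_D = 129.5 − 76.26 = 53.24 kip.
Span EF, ΣM about F: R_E^{EF}·11 = 1392 + 278.1, so R_E^{EF} = 151.8 kip and R_F = 253 − 151.8 = 101.2 kip.
R_E = 76.26 + 151.8 = 228 kip.

R_E = 228 kip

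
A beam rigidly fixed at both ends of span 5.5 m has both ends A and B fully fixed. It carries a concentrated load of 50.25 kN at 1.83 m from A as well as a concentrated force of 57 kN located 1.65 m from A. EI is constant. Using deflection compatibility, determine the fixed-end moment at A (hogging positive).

Take the two fixed-end moments M_A, M_B as redundants; the released structure is the simple span AB.
Simple-span end rotations at A and B under the given loads:
  at A: point load 50.25 at a = 1.83: Pab(L + b)/(6LEI) = 93.78/EI
  at B: point load 50.25 at a = 1.83: Pab(L + a)/(6LEI) = 74.96/EI
  at A: point load 57 at a = 1.65: Pab(L + b)/(6LEI) = 102.6/EI
  at B: point load 57 at a = 1.65: Pab(L + a)/(6LEI) = 78.45/EI
  θ_A0 = 196.4/EI,  θ_B0 = 153.4/EI
Flexibility coefficients: a unit moment at one end gives L/(3EI) there and L/(6EI) at the far end, so f₁₁ = f₂₂ = 1.833/EI and f₁₂ = f₂₁ = 0.9167/EI.
Compatibility — zero rotation at each built-in end:
  1.833 M_A + 0.9167 M_B = 196.4
  0.9167 M_A + 1.833 M_B = 153.4
Solving the pair gives M_A = 87.03 kN·m and M_B = 40.17 kN·m (hogging).

M_A = 87.03 kN·m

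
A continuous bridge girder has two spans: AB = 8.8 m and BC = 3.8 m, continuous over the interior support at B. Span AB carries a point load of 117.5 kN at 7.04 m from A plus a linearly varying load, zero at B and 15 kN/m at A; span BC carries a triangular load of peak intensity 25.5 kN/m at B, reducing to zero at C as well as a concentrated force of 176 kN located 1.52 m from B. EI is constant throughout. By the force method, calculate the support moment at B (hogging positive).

Insert a hinge at B; M_B is the redundant, and each span becomes simply supported.
Discontinuity in slope at B on the released structure — sum the simple-span end rotations:
  span AB: point load 117.5 at a = 7.04: Pab(L + a)/(6LEI) = 436.8/EI
  span AB: triangular load, peak 15: 7w₀L³/(360EI) = 198.8/EI
  span BC: triangular load, peak 25.5: w₀L³/(45EI) = 31.09/EI
  span BC: point load 176 at a = 1.52: Pab(L + b)/(6LEI) = 162.7/EI
  relative rotation θ_0 = (635.5 + 193.7)/EI = 829.3/EI
A unit hogging moment at B produces rotation L₁/(3EI) + L₂/(3EI) = 4.2/EI.
Slope continuity at B: θ_0 = M_B·4.2/EI, so M_B = 829.3/4.2 = 197.4 kN·m (hogging).

M_B = 197.4 kN·m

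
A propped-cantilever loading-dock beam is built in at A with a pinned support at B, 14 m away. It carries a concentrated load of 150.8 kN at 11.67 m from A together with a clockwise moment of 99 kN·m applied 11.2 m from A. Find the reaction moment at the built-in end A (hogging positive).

Take the reaction at B as the redundant and release it; the primary structure is a cantilever fixed at A.
Primary-structure tip deflection at B by superposition:
  point load 150.8 at a = 11.67: Pa²(3L − a)/(6EI) = 103816/EI
  clockwise couple 99 at a = 11.2: M₀a(2L − a)/(2EI) = 9314/EI
  δ_0 = 113130/EI
Flexibility coefficient — unit upward force at B: δ_{BB} = L³/(3EI) = 914.7/EI.
The prop prevents deflection at B: R_B = δ_0/δ_{BB} = 113130/914.7 = 123.7 kN.
Moment equilibrium about A: M_A = Σ(load moments about A) − R_B·L = 1859 − 123.7×14 = 127.3 kN·m.

M_A = 127.3 kN·m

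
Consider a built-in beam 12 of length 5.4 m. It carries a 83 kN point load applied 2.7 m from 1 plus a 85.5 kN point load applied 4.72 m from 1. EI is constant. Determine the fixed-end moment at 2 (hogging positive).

Take the two fixed-end moments M_1, M_2 as redundants; the released structure is the simple span 12.
Simple-span end rotations at 1 and 2 under the given loads:
  at 1: point load 83 at a = 2.7: Pab(L + b)/(6LEI) = 151.3/EI
  at 2: point load 83 at a = 2.7: Pab(L + a)/(6LEI) = 151.3/EI
  at 1: point load 85.5 at a = 4.72: Pab(L + b)/(6LEI) = 51.5/EI
  at 2: point load 85.5 at a = 4.72: Pab(L + a)/(6LEI) = 85.71/EI
  θ_10 = 202.8/EI,  θ_20 = 237/EI
Flexibility coefficients: a unit moment at one end gives L/(3EI) there and L/(6EI) at the far end, so f₁₁ = f₂₂ = 1.8/EI and f₁₂ = f₂₁ = 0.9/EI.
Compatibility — zero rotation at each built-in end:
  1.8 M_1 + 0.9 M_2 = 202.8
  0.9 M_1 + 1.8 M_2 = 237
Solving the pair gives M_1 = 62.42 kN·m and M_2 = 100.4 kN·m (hogging).

M_2 = 100.4 kN·m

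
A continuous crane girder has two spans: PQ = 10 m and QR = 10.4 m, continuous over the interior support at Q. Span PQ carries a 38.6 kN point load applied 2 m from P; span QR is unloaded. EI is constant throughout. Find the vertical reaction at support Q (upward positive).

Take M_Q as the redundant. Released structure: two simple spans PQ and QR with a hinge at Q.
Discontinuity in slope at Q on the released structure — sum the simple-span end rotations:
  span PQ: point load 38.6 at a = 2: Pab(L + a)/(6LEI) = 123.5/EI
  relative rotation θ_0 = (123.5 + 0)/EI = 123.5/EI
A unit hogging moment at Q produces rotation L₁/(3EI) + L₂/(3EI) = 6.8/EI.
Compatibility: M_Q·(L₁+L₂)/(3EI) = θ_0, giving M_Q = 18.16 kN·m (hogging).
Span PQ, ΣM about P with M_Q applied at Q: R_Q^{PQ}·10 = 77.2 + 18.16, so R_Q^{PQ} = 9.536 kN and R_P = 38.6 − 9.536 = 29.06 kN.
Span QR, ΣM about R: R_Q^{QR}·10.4 = 0 + 18.16, so R_Q^{QR} = 1.747 kN and R_R = 0 − 1.747 = -1.747 kN.
R_Q = 9.536 + 1.747 = 11.28 kN.

R_Q = 11.28 kN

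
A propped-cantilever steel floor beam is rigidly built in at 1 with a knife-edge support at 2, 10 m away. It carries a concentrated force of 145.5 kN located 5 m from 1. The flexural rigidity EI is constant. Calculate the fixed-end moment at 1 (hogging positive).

M_1 = 272.8 kN·m

Choose R_2 as the redundant. The primary structure is the cantilever fixed at 1.
Downward deflection at the released point 2 due to the loads:
  point load 145.5 at a = 5: Pa²(3L − a)/(6EI) = 15156/EI
Flexibility coefficient — unit upward force at 2: δ_{22} = L³/(3EI) = 333.3/EI.
Compatibility at 2: δ_0 − R_2·δ_{22} = 0, so R_2 = 15156/333.3 = 45.47 kN.
Moment equilibrium about 1: M_1 = Σ(load moments about 1) − R_2·L = 727.5 − 45.47×10 = 272.8 kN·m.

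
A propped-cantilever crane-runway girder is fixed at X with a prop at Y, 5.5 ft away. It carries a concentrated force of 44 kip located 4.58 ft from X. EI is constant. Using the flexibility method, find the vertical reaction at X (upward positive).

R_X = 10.94 kip

Choose R_Y as the redundant. The primary structure is the cantilever fixed at X.
Downward deflection at the released point Y due to the loads:
  point load 44 at a = 4.58: Pa²(3L − a)/(6EI) = 1834/EI
Tip deflection under a unit load at Y: L³/(3EI) = 55.46/EI.
Compatibility at Y: δ_0 − R_Y·δ_{YY} = 0, so R_Y = 1834/55.46 = 33.06 kip.
Vertical equilibrium: R_X = ΣP − R_Y = 44 − 33.06 = 10.94 kip.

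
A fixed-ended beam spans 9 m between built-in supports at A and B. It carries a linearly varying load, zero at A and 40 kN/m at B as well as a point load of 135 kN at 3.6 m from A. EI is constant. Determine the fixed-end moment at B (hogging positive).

M_B = 278.6 kN·m

Take the two fixed-end moments M_A, M_B as redundants; the released structure is the simple span AB.
End rotations of the released simple span under the applied load (×1/EI):
  at A: triangular load, peak 40: 7w₀L³/(360EI) = 567/EI
  at B: triangular load, peak 40: w₀L³/(45EI) = 648/EI
  at A: point load 135 at a = 3.6: Pab(L + b)/(6LEI) = 699.8/EI
  at B: point load 135 at a = 3.6: Pab(L + a)/(6LEI) = 612.4/EI
  θ_A0 = 1267/EI,  θ_B0 = 1260/EI
Flexibility coefficients: a unit moment at one end gives L/(3EI) there and L/(6EI) at the far end, so f₁₁ = f₂₂ = 3/EI and f₁₂ = f₂₁ = 1.5/EI.
Compatibility — zero rotation at each built-in end:
  3 M_A + 1.5 M_B = 1267
  1.5 M_A + 3 M_B = 1260
Solving the pair gives M_A = 283 kN·m and M_B = 278.6 kN·m (hogging).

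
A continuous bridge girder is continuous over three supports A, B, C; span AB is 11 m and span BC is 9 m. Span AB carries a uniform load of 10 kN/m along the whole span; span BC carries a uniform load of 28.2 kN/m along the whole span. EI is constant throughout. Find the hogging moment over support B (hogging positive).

M_B = 211.7 kN·m

Take M_B as the redundant. Released structure: two simple spans AB and BC with a hinge at B.
End slopes at the hinge B, treating each span as simply supported:
  span AB: UDL 10: wL³/(24EI) = 554.6/EI
  span BC: UDL 28.2: wL³/(24EI) = 856.6/EI
  relative rotation θ_0 = (554.6 + 856.6)/EI = 1411/EI
A unit hogging moment at B produces rotation L₁/(3EI) + L₂/(3EI) = 6.667/EI.
Slope continuity at B: θ_0 = M_B·6.667/EI, so M_B = 1411/6.667 = 211.7 kN·m (hogging).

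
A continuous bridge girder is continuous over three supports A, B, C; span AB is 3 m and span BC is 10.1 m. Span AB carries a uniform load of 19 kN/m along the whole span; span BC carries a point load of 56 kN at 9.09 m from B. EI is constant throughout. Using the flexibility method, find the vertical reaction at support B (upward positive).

Release continuity at B by inserting a hinge; the redundant is the internal moment M_B. The primary structure is two simply-supported spans AB and BC.
Rotations at B on the released spans (each span's end-slope, ×1/EI):
  span AB: UDL 19: wL³/(24EI) = 21.38/EI
  span BC: point load 56 at a = 9.09: Pab(L + b)/(6LEI) = 94.26/EI
  relative rotation θ_0 = (21.38 + 94.26)/EI = 115.6/EI
A unit hogging moment at B produces rotation L₁/(3EI) + L₂/(3EI) = 4.367/EI.
Slope continuity at B: θ_0 = M_B·4.367/EI, so M_B = 115.6/4.367 = 26.48 kN·m (hogging).
Span AB, ΣM about A with M_B applied at B: R_B^{AB}·3 = 85.5 + 26.48, so R_B^{AB} = 37.33 kN and R_A = 57 − 37.33 = 19.67 kN.
Span BC, ΣM about C: R_B^{BC}·10.1 = 56.56 + 26.48, so R_B^{BC} = 8.222 kN and R_C = 56 − 8.222 = 47.78 kN.
R_B = 37.33 + 8.222 = 45.55 kN.

R_B = 45.55 kN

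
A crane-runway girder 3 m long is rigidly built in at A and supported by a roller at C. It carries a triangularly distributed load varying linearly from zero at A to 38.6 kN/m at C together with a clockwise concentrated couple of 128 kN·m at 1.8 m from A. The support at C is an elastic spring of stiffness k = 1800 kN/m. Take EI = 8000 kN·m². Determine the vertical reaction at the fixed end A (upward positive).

Release the roller at C. Primary structure: cantilever fixed at A.
Primary-structure tip deflection at C by superposition:
  triangular load, peak 38.6 at the free end: 11w₀L⁴/(120EI) = 286.6/EI
  clockwise couple 128 at a = 1.8: M₀a(2L − a)/(2EI) = 483.8/EI
  δ_0 = 770.4/EI
Tip deflection under a unit load at C: L³/(3EI) = 9/EI.
With EI = 8000 kN·m²: δ_0 = 0.096306 m and δ_{CC} = 0.001125 m/kN.
Compatibility — the spring shortens by R_C/k under the reaction it provides: δ_0 − R_C·δ_{CC} = R_C/k. With 1/k = 0.000556 m/kN, R_C = δ_0 / (δ_{CC} + 1/k) = 0.096306 / (0.001125 + 0.000556) = 57.31 kN.
Vertical equilibrium: R_A = ΣP − R_C = 57.9 − 57.31 = 0.5942 kN.

R_A = 0.5942 kN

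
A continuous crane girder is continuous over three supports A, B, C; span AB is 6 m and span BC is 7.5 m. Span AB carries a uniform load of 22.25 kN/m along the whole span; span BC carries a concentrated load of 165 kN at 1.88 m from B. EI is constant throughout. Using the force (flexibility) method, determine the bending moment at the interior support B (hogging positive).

Insert a hinge at B; M_B is the redundant, and each span becomes simply supported.
End slopes at the hinge B, treating each span as simply supported:
  span AB: UDL 22.25: wL³/(24EI) = 200.2/EI
  span BC: point load 165 at a = 1.88: Pab(L + b)/(6LEI) = 508.3/EI
  relative rotation θ_0 = (200.2 + 508.3)/EI = 708.5/EI
A unit hogging moment at B produces rotation L₁/(3EI) + L₂/(3EI) = 4.5/EI.
Slope continuity at B: θ_0 = M_B·4.5/EI, so M_B = 708.5/4.5 = 157.5 kN·m (hogging).

M_B = 157.5 kN·m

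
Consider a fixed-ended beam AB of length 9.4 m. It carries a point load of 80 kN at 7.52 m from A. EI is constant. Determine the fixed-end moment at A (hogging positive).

Take the two fixed-end moments M_A, M_B as redundants; the released structure is the simple span AB.
End rotations of the released simple span under the applied load (×1/EI):
  at A: point load 80 at a = 7.52: Pab(L + b)/(6LEI) = 226.2/EI
  at B: point load 80 at a = 7.52: Pab(L + a)/(6LEI) = 339.3/EI
  θ_A0 = 226.2/EI,  θ_B0 = 339.3/EI
Flexibility coefficients: a unit moment at one end gives L/(3EI) there and L/(6EI) at the far end, so f₁₁ = f₂₂ = 3.133/EI and f₁₂ = f₂₁ = 1.567/EI.
Compatibility — zero rotation at each built-in end:
  3.133 M_A + 1.567 M_B = 226.2
  1.567 M_A + 3.133 M_B = 339.3
Solving the pair gives M_A = 24.06 kN·m and M_B = 96.26 kN·m (hogging).

M_A = 24.06 kN·m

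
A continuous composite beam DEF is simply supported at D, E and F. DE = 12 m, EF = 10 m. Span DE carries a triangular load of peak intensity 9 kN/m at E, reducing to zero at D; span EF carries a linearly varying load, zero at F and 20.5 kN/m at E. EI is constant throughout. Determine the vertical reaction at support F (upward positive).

Release continuity at E by inserting a hinge; the redundant is the internal moment M_E. The primary structure is two simply-supported spans DE and EF.
Discontinuity in slope at E on the released structure — sum the simple-span end rotations:
  span DE: triangular load, peak 9: w₀L³/(45EI) = 345.6/EI
  span EF: triangular load, peak 20.5: w₀L³/(45EI) = 455.6/EI
  relative rotation θ_0 = (345.6 + 455.6)/EI = 801.2/EI
A unit hogging moment at E produces rotation L₁/(3EI) + L₂/(3EI) = 7.333/EI.
Compatibility: M_E·(L₁+L₂)/(3EI) = θ_0, giving M_E = 109.2 kN·m (hogging).
Span EF, ΣM about F: R_E^{EF}·10 = 683.3 + 109.2, so R_E^{EF} = 79.26 kN and R_F = 102.5 − 79.26 = 23.24 kN.

R_F = 23.24 kN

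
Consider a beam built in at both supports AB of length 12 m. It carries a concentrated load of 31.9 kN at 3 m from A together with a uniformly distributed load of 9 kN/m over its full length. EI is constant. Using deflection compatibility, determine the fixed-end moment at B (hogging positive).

M_B = 125.9 kN·m

Take the two fixed-end moments M_A, M_B as redundants; the released structure is the simple span AB.
On the primary (simply-supported) span, the end slopes from the loading are:
  at A: point load 31.9 at a = 3: Pab(L + b)/(6LEI) = 251.2/EI
  at B: point load 31.9 at a = 3: Pab(L + a)/(6LEI) = 179.4/EI
  at A: UDL 9: wL³/(24EI) = 648/EI
  at B: UDL 9: wL³/(24EI) = 648/EI
  θ_A0 = 899.2/EI,  θ_B0 = 827.4/EI
Flexibility coefficients: a unit moment at one end gives L/(3EI) there and L/(6EI) at the far end, so f₁₁ = f₂₂ = 4/EI and f₁₂ = f₂₁ = 2/EI.
Compatibility — zero rotation at each built-in end:
  4 M_A + 2 M_B = 899.2
  2 M_A + 4 M_B = 827.4
Solving the pair gives M_A = 161.8 kN·m and M_B = 125.9 kN·m (hogging).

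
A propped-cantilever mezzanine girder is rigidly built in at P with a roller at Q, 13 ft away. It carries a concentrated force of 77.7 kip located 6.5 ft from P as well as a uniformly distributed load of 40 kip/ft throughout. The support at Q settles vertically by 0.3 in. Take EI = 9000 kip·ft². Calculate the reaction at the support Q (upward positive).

R_Q = 219 kip

Choose R_Q as the redundant. The primary structure is the cantilever fixed at P.
Free-end deflection of the primary structure under the applied loading (downward +):
  point load 77.7 at a = 6.5: Pa²(3L − a)/(6EI) = 17782/EI
  UDL 40: wL⁴/(8EI) = 142805/EI
  δ_0 = 160587/EI
Tip deflection under a unit load at Q: L³/(3EI) = 732.3/EI.
With EI = 9000 kip·ft²: δ_0 = 17.843 ft and δ_{QQ} = 0.08137 ft/kip.
Compatibility — the beam at Q must follow the support down by 0.025 ft: δ_0 − R_Q·δ_{QQ} = 0.025, so R_Q = (17.843 − 0.025)/0.08137 = 219 kip.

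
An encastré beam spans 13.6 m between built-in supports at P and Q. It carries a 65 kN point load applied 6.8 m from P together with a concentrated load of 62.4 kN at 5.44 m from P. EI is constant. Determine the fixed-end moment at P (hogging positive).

Release both end moments; the primary structure is a simply-supported span PQ with redundants M_P and M_Q.
On the primary (simply-supported) span, the end slopes from the loading are:
  at P: point load 65 at a = 6.8: Pab(L + b)/(6LEI) = 751.4/EI
  at Q: point load 65 at a = 6.8: Pab(L + a)/(6LEI) = 751.4/EI
  at P: point load 62.4 at a = 5.44: Pab(L + b)/(6LEI) = 738.7/EI
  at Q: point load 62.4 at a = 5.44: Pab(L + a)/(6LEI) = 646.3/EI
  θ_P0 = 1490/EI,  θ_Q0 = 1398/EI
Flexibility coefficients: a unit moment at one end gives L/(3EI) there and L/(6EI) at the far end, so f₁₁ = f₂₂ = 4.533/EI and f₁₂ = f₂₁ = 2.267/EI.
Compatibility — zero rotation at each built-in end:
  4.533 M_P + 2.267 M_Q = 1490
  2.267 M_P + 4.533 M_Q = 1398
Solving the pair gives M_P = 232.7 kN·m and M_Q = 192 kN·m (hogging).

M_P = 232.7 kN·m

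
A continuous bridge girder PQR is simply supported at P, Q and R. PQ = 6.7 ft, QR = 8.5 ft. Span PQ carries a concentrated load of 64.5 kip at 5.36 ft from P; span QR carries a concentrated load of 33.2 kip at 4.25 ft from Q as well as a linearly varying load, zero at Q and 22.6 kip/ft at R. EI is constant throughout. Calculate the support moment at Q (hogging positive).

M_Q = 110.3 kip·ft

Insert a hinge at Q; M_Q is the redundant, and each span becomes simply supported.
End slopes at the hinge Q, treating each span as simply supported:
  span PQ: point load 64.5 at a = 5.36: Pab(L + a)/(6LEI) = 139/EI
  span QR: point load 33.2 at a = 4.25: Pab(L + b)/(6LEI) = 149.9/EI
  span QR: triangular load, peak 22.6: 7w₀L³/(360EI) = 269.9/EI
  relative rotation θ_0 = (139 + 419.8)/EI = 558.8/EI
A unit hogging moment at Q produces rotation L₁/(3EI) + L₂/(3EI) = 5.067/EI.
Compatibility: M_Q·(L₁+L₂)/(3EI) = θ_0, giving M_Q = 110.3 kip·ft (hogging).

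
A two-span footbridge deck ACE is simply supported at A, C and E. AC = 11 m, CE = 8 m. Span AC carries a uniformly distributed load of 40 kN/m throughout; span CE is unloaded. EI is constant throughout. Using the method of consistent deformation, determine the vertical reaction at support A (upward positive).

Take M_C as the redundant. Released structure: two simple spans AC and CE with a hinge at C.
End slopes at the hinge C, treating each span as simply supported:
  span AC: UDL 40: wL³/(24EI) = 2218/EI
  relative rotation θ_0 = (2218 + 0)/EI = 2218/EI
A unit hogging moment at C produces rotation L₁/(3EI) + L₂/(3EI) = 6.333/EI.
Compatibility: M_C·(L₁+L₂)/(3EI) = θ_0, giving M_C = 350.3 kN·m (hogging).
Span AC, ΣM about A with M_C applied at C: R_C^{AC}·11 = 2420 + 350.3, so R_C^{AC} = 251.8 kN and R_A = 440 − 251.8 = 188.2 kN.

R_A = 188.2 kN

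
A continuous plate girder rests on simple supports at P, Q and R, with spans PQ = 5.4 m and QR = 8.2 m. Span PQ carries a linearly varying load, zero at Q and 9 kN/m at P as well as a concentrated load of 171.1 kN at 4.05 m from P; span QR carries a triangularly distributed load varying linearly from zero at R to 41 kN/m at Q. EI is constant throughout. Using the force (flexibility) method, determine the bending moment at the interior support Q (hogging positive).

M_Q = 177.1 kN·m

Insert a hinge at Q; M_Q is the redundant, and each span becomes simply supported.
Rotations at Q on the released spans (each span's end-slope, ×1/EI):
  span PQ: triangular load, peak 9: 7w₀L³/(360EI) = 27.56/EI
  span PQ: point load 171.1 at a = 4.05: Pab(L + a)/(6LEI) = 272.9/EI
  span QR: triangular load, peak 41: w₀L³/(45EI) = 502.4/EI
  relative rotation θ_0 = (300.4 + 502.4)/EI = 802.8/EI
A unit hogging moment at Q produces rotation L₁/(3EI) + L₂/(3EI) = 4.533/EI.
Slope continuity at Q: θ_0 = M_Q·4.533/EI, so M_Q = 802.8/4.533 = 177.1 kN·m (hogging).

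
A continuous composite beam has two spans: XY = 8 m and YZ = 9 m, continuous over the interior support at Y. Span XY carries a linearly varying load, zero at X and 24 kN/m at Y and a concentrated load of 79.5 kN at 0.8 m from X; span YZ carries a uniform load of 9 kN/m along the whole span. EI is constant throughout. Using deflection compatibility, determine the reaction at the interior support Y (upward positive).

R_Y = 138.7 kN

Insert a hinge at Y; M_Y is the redundant, and each span becomes simply supported.
End slopes at the hinge Y, treating each span as simply supported:
  span XY: triangular load, peak 24: w₀L³/(45EI) = 273.1/EI
  span XY: point load 79.5 at a = 0.8: Pab(L + a)/(6LEI) = 83.95/EI
  span YZ: UDL 9: wL³/(24EI) = 273.4/EI
  relative rotation θ_0 = (357 + 273.4)/EI = 630.4/EI
A unit hogging moment at Y produces rotation L₁/(3EI) + L₂/(3EI) = 5.667/EI.
Compatibility: M_Y·(L₁+L₂)/(3EI) = θ_0, giving M_Y = 111.2 kN·m (hogging).
Span XY, ΣM about X with M_Y applied at Y: R_Y^{XY}·8 = 575.6 + 111.2, so R_Y^{XY} = 85.86 kN and R_X = 175.5 − 85.86 = 89.64 kN.
Span YZ, ΣM about Z: R_Y^{YZ}·9 = 364.5 + 111.2, so R_Y^{YZ} = 52.86 kN and R_Z = 81 − 52.86 = 28.14 kN.
R_Y = 85.86 + 52.86 = 138.7 kN.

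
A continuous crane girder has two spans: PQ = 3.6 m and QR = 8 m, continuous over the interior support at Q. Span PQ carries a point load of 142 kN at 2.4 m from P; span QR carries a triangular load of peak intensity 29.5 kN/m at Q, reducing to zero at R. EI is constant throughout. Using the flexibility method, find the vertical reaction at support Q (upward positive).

Release continuity at Q by inserting a hinge; the redundant is the internal moment M_Q. The primary structure is two simply-supported spans PQ and QR.
Rotations at Q on the released spans (each span's end-slope, ×1/EI):
  span PQ: point load 142 at a = 2.4: Pab(L + a)/(6LEI) = 113.6/EI
  span QR: triangular load, peak 29.5: w₀L³/(45EI) = 335.6/EI
  relative rotation θ_0 = (113.6 + 335.6)/EI = 449.2/EI
A unit hogging moment at Q produces rotation L₁/(3EI) + L₂/(3EI) = 3.867/EI.
Slope continuity at Q: θ_0 = M_Q·3.867/EI, so M_Q = 449.2/3.867 = 116.2 kN·m (hogging).
Span PQ, ΣM about P with M_Q applied at Q: R_Q^{PQ}·3.6 = 340.8 + 116.2, so R_Q^{PQ} = 126.9 kN and R_P = 142 − 126.9 = 15.06 kN.
Span QR, ΣM about R: R_Q^{QR}·8 = 629.3 + 116.2, so R_Q^{QR} = 93.19 kN and R_R = 118 − 93.19 = 24.81 kN.
R_Q = 126.9 + 93.19 = 220.1 kN.

R_Q = 220.1 kN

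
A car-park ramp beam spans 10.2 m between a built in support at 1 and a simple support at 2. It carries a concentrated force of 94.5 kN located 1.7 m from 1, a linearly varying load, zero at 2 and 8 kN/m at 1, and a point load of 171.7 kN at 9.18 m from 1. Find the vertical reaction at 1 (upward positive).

R_1 = 149.1 kN

Take the reaction at 2 as the redundant and release it; the primary structure is a cantilever fixed at 1.
Free-end deflection of the primary structure under the applied loading (downward +):
  point load 94.5 at a = 1.7: Pa²(3L − a)/(6EI) = 1315/EI
  triangular load, peak 8 at the fixed end: w₀L⁴/(30EI) = 2886/EI
  point load 171.7 at a = 9.18: Pa²(3L − a)/(6EI) = 51656/EI
  δ_0 = 55858/EI
Tip deflection under a unit load at 2: L³/(3EI) = 353.7/EI.
Compatibility at 2: δ_0 − R_2·δ_{22} = 0, so R_2 = 55858/353.7 = 157.9 kN.
Vertical equilibrium: R_1 = ΣP − R_2 = 307 − 157.9 = 149.1 kN.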